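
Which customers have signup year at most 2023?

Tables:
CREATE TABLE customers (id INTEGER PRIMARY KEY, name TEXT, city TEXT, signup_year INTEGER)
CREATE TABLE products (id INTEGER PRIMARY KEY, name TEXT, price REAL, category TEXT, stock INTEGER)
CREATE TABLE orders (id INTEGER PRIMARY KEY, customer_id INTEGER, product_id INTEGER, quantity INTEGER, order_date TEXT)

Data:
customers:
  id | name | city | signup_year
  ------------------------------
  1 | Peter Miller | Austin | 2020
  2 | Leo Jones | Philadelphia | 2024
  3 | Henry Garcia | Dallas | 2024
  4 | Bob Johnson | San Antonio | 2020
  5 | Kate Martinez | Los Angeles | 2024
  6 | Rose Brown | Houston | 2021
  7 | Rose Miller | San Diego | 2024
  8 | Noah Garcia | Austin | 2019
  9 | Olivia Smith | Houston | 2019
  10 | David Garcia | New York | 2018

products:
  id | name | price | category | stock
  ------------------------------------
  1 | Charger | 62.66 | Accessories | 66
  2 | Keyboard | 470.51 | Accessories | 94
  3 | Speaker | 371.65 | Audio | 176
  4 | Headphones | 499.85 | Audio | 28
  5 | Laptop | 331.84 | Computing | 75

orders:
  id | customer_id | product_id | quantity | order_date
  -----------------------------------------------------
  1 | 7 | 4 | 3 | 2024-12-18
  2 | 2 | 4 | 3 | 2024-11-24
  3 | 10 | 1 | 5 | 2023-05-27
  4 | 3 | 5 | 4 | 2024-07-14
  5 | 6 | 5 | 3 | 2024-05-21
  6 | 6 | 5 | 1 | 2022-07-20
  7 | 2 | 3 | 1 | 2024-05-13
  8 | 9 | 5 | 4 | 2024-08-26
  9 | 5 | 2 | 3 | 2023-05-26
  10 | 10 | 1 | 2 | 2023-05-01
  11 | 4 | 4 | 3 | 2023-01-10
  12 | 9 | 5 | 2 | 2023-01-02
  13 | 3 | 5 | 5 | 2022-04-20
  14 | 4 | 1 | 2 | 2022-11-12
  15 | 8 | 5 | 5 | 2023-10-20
SELECT name, signup_year FROM customers WHERE signup_year <= 2023

Execution result:
name | signup_year
Peter Miller | 2020
Bob Johnson | 2020
Rose Brown | 2021
Noah Garcia | 2019
Olivia Smith | 2019
David Garcia | 2018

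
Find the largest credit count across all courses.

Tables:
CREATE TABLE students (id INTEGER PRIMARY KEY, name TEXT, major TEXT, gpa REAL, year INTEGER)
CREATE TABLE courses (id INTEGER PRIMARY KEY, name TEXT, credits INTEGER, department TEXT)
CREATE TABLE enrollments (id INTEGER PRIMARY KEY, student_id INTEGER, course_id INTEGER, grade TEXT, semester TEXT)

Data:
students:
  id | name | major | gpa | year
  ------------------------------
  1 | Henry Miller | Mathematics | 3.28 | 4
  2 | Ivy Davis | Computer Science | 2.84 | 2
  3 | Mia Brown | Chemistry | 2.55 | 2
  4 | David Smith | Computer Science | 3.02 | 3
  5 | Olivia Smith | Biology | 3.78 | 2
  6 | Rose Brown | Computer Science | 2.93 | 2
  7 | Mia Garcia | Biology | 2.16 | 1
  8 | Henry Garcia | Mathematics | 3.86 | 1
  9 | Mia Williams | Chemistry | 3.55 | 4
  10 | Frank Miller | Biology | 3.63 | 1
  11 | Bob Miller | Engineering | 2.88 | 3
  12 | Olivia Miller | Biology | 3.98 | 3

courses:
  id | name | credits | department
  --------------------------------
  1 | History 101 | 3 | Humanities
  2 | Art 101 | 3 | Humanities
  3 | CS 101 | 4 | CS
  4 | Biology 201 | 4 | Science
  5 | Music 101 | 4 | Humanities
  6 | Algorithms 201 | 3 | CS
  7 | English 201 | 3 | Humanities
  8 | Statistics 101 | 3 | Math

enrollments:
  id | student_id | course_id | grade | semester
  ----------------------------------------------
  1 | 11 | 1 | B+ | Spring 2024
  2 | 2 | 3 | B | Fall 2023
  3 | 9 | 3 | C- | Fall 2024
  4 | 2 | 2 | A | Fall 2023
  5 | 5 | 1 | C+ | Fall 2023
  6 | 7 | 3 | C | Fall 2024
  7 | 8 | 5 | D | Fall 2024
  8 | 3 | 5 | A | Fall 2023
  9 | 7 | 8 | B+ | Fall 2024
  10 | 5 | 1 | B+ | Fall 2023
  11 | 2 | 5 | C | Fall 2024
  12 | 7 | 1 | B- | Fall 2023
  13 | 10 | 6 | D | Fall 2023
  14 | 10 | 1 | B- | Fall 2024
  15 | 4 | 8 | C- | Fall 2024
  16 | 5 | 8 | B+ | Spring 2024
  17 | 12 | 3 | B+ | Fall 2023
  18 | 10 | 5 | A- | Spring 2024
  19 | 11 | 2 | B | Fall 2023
SELECT MAX(credits) FROM courses

Execution result:
4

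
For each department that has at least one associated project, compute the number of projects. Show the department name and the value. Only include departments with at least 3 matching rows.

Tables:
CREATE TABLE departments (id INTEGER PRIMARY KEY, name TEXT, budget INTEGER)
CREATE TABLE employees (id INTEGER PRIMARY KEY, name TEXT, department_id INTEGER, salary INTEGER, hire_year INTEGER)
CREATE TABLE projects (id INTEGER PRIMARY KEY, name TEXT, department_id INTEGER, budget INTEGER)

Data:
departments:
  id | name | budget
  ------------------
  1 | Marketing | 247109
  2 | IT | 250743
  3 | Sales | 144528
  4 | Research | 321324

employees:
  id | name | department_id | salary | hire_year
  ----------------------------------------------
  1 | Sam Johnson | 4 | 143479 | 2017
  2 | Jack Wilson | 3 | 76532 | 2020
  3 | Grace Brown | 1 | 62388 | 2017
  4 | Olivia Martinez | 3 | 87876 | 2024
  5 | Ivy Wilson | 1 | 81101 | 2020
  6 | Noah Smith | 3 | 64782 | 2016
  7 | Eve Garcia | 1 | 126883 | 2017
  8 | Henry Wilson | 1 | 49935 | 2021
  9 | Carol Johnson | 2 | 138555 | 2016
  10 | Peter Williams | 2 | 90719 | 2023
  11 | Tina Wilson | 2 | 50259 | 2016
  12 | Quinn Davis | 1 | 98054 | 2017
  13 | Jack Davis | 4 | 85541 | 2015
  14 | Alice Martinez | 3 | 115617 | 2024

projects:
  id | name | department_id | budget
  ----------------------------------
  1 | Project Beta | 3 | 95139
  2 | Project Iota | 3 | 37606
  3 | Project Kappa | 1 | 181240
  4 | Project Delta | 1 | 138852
SELECT p.name, COUNT(*) AS n FROM projects c JOIN departments p ON c.department_id = p.id GROUP BY p.id, p.name HAVING COUNT(*) >= 3

Execution result:
(no rows)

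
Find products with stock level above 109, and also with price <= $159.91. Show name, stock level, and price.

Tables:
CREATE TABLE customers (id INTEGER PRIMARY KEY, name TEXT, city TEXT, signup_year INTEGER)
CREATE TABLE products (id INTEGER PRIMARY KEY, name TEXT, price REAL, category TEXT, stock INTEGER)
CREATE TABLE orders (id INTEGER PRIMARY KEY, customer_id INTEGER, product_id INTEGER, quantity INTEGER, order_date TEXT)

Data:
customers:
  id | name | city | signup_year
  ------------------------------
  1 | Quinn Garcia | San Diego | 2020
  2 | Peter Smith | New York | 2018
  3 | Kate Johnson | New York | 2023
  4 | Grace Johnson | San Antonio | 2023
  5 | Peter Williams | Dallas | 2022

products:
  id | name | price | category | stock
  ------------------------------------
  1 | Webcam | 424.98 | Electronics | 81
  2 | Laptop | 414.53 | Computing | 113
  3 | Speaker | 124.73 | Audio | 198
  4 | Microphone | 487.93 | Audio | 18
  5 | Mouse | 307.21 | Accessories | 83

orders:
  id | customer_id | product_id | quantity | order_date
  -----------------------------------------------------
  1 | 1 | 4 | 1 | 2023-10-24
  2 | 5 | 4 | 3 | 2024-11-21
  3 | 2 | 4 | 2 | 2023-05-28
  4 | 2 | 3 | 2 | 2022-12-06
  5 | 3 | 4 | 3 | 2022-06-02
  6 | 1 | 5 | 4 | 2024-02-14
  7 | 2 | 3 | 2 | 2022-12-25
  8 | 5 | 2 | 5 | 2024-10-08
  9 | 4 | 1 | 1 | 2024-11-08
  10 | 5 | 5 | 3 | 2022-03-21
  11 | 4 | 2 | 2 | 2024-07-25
SELECT name, stock, price FROM products WHERE stock > 109 AND price <= 159.91

Execution result:
name | stock | price
Speaker | 198 | 124.73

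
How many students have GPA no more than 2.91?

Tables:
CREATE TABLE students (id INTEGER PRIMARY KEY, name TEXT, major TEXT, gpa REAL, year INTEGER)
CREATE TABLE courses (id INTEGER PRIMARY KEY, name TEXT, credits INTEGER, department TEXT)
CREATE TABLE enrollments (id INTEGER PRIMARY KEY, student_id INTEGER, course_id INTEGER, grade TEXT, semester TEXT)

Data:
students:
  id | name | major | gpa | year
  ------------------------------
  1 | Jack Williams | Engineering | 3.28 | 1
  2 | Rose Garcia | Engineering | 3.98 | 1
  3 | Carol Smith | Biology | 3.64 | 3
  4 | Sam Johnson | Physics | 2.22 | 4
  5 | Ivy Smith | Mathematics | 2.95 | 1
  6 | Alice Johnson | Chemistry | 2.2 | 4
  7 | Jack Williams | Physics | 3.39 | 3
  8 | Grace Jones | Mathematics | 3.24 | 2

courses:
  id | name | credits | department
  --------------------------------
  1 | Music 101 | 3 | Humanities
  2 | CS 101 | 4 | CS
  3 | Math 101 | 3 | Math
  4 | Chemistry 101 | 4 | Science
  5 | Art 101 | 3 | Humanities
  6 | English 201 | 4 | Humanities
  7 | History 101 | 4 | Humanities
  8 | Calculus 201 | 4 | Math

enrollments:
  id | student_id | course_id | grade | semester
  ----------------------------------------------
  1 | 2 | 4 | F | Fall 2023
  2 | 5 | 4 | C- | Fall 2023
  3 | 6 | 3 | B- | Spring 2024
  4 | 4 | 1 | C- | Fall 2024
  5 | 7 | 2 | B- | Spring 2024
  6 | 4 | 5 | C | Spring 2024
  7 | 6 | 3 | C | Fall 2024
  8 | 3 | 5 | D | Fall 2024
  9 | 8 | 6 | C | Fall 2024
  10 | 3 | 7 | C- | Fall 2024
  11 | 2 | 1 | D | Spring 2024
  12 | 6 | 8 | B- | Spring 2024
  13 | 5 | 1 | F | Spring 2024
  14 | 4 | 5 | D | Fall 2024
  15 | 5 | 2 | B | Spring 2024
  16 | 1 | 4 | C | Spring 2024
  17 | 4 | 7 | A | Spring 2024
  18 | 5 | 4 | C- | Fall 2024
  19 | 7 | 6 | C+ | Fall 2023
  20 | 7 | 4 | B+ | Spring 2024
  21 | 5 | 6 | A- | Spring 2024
SELECT COUNT(*) FROM students WHERE gpa <= 2.91

Execution result:
2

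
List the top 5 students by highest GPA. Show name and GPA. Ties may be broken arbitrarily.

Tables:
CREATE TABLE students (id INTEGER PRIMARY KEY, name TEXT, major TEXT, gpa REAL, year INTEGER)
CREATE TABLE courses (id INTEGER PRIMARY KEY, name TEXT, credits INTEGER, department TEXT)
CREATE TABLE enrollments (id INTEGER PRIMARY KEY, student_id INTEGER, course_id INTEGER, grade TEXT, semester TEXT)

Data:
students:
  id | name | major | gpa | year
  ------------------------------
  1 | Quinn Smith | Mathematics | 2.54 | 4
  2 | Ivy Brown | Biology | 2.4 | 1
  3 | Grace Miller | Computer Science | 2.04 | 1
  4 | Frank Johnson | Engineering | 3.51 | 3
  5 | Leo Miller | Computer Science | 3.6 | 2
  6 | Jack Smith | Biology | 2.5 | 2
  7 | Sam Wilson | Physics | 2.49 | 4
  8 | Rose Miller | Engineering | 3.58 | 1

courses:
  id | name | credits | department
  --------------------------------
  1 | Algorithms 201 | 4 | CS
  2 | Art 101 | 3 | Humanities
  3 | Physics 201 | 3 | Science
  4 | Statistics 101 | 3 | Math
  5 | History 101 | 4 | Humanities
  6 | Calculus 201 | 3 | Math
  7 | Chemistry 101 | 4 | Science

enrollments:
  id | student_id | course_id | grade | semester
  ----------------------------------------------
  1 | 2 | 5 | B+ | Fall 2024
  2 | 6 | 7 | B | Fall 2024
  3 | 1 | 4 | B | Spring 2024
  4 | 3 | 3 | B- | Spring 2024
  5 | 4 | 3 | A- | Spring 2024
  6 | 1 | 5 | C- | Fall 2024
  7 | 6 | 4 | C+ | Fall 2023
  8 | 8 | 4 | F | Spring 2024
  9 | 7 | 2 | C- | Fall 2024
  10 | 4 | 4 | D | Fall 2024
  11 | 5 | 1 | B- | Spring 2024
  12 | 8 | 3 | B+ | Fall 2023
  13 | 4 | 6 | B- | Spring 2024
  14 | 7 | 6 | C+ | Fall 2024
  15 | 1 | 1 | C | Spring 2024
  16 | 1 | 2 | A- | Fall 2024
SELECT name, gpa FROM students ORDER BY gpa DESC LIMIT 5

Execution result:
name | gpa
Leo Miller | 3.60
Rose Miller | 3.58
Frank Johnson | 3.51
Quinn Smith | 2.54
Jack Smith | 2.50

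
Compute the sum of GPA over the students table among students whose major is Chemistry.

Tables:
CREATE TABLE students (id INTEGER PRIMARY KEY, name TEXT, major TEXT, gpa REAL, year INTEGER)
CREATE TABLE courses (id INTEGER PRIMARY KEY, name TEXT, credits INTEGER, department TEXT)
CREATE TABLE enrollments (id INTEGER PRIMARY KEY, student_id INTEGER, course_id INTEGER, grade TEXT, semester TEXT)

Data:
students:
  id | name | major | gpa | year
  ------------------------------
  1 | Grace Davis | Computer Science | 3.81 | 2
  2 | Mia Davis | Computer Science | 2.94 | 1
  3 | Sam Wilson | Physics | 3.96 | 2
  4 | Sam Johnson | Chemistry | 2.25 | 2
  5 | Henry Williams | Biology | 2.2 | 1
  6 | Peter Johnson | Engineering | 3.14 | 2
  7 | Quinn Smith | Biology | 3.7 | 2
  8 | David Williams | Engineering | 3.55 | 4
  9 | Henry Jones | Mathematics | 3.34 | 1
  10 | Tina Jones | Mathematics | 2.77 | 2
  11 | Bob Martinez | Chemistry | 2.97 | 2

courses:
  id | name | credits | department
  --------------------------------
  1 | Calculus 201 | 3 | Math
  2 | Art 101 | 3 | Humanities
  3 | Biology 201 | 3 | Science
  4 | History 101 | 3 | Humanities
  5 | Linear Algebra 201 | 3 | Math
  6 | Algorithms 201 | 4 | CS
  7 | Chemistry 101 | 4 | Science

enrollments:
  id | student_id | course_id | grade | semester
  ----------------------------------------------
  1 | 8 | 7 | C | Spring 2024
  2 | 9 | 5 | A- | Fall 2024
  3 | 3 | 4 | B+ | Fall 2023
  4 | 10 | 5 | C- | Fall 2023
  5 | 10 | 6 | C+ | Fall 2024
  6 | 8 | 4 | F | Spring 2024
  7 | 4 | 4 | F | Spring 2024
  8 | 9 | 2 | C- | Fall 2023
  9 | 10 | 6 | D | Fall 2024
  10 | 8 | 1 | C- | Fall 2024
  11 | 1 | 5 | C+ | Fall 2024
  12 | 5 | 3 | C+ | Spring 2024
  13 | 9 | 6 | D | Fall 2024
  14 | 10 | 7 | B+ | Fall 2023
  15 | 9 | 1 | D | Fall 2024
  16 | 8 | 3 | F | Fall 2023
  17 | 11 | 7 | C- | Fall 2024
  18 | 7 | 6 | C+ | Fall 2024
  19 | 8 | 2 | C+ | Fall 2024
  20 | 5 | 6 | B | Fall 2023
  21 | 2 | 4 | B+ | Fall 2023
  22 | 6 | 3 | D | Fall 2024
SELECT SUM(gpa) FROM students WHERE major = 'Chemistry'

Execution result:
5.22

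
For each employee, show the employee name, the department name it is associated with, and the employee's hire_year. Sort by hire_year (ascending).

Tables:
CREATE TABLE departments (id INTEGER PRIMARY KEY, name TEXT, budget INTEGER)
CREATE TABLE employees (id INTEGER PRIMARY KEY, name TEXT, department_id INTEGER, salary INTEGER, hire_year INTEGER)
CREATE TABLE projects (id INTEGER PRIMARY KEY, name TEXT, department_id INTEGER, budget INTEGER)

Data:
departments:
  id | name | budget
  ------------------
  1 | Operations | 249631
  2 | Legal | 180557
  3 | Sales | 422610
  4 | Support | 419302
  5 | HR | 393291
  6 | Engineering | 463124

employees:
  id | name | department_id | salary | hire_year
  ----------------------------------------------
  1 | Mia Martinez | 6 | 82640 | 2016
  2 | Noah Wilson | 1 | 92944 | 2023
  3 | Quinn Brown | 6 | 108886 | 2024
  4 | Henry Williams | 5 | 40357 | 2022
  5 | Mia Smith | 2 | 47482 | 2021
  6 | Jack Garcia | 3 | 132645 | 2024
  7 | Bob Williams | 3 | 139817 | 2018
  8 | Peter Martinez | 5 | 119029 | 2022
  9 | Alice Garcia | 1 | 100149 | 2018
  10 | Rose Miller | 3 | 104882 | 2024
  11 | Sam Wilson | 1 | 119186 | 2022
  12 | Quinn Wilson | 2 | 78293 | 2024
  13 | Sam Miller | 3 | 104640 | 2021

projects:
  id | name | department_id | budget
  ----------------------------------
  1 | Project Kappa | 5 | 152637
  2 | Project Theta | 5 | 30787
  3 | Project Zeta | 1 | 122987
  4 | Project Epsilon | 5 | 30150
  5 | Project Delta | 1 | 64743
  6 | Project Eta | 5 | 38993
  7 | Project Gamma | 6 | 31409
SELECT c.name, p.name AS department, c.hire_year FROM employees c JOIN departments p ON c.department_id = p.id ORDER BY c.hire_year ASC

Execution result:
name | department | hire_year
Mia Martinez | Engineering | 2016
Bob Williams | Sales | 2018
Alice Garcia | Operations | 2018
Mia Smith | Legal | 2021
Sam Miller | Sales | 2021
Henry Williams | HR | 2022
Peter Martinez | HR | 2022
Sam Wilson | Operations | 2022
Noah Wilson | Operations | 2023
Quinn Brown | Engineering | 2024
Jack Garcia | Sales | 2024
Rose Miller | Sales | 2024
Quinn Wilson | Legal | 2024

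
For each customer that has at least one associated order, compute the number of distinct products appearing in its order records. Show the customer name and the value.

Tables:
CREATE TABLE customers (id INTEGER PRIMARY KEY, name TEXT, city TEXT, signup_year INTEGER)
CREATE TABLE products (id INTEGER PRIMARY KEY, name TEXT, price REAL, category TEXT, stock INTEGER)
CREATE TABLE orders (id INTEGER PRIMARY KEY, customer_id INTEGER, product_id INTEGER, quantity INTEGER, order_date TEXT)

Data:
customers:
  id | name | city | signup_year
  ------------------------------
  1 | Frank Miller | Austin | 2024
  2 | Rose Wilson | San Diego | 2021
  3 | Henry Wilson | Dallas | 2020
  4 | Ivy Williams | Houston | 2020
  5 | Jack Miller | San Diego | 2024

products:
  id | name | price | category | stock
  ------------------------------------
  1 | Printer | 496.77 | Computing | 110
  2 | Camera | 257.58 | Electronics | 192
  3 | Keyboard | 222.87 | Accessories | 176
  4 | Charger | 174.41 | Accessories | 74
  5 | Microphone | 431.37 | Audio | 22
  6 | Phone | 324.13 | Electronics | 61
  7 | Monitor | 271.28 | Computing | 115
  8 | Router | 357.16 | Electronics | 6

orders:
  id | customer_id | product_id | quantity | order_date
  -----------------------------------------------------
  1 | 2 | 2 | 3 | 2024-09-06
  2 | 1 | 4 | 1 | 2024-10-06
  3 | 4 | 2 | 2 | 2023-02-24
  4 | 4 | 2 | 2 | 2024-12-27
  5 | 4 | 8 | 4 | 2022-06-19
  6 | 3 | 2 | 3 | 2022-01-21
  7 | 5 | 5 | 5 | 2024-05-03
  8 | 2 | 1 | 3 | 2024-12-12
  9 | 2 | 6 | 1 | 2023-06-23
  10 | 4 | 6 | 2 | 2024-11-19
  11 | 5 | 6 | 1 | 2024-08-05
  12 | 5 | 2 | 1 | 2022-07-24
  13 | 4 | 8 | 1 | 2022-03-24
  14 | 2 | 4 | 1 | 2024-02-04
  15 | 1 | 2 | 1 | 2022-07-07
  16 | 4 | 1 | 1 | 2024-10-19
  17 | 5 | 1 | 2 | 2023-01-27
SELECT p.name, COUNT(DISTINCT c.product_id) AS distinct_product_count FROM orders c JOIN customers p ON c.customer_id = p.id GROUP BY p.id, p.name

Execution result:
name | distinct_product_count
Frank Miller | 2
Rose Wilson | 4
Henry Wilson | 1
Ivy Williams | 4
Jack Miller | 4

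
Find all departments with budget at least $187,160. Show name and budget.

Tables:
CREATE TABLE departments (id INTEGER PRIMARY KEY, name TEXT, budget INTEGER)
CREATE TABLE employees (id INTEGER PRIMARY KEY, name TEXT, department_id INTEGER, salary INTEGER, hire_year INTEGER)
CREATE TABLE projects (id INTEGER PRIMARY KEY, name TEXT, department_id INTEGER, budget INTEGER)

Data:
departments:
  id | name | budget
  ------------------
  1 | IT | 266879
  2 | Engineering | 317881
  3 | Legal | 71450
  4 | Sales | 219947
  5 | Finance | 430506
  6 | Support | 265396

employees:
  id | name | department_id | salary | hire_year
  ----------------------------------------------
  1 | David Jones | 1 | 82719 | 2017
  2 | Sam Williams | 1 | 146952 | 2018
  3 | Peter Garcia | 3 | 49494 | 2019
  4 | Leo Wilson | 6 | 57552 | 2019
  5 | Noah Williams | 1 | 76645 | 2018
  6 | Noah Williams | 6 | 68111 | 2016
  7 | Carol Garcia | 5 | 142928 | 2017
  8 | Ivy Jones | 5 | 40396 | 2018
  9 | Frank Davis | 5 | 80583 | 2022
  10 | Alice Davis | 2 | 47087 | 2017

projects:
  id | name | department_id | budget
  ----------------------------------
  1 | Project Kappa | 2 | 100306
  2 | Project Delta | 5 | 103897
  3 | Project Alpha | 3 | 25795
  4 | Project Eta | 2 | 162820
SELECT name, budget FROM departments WHERE budget >= 187160

Execution result:
name | budget
IT | 266879
Engineering | 317881
Sales | 219947
Finance | 430506
Support | 265396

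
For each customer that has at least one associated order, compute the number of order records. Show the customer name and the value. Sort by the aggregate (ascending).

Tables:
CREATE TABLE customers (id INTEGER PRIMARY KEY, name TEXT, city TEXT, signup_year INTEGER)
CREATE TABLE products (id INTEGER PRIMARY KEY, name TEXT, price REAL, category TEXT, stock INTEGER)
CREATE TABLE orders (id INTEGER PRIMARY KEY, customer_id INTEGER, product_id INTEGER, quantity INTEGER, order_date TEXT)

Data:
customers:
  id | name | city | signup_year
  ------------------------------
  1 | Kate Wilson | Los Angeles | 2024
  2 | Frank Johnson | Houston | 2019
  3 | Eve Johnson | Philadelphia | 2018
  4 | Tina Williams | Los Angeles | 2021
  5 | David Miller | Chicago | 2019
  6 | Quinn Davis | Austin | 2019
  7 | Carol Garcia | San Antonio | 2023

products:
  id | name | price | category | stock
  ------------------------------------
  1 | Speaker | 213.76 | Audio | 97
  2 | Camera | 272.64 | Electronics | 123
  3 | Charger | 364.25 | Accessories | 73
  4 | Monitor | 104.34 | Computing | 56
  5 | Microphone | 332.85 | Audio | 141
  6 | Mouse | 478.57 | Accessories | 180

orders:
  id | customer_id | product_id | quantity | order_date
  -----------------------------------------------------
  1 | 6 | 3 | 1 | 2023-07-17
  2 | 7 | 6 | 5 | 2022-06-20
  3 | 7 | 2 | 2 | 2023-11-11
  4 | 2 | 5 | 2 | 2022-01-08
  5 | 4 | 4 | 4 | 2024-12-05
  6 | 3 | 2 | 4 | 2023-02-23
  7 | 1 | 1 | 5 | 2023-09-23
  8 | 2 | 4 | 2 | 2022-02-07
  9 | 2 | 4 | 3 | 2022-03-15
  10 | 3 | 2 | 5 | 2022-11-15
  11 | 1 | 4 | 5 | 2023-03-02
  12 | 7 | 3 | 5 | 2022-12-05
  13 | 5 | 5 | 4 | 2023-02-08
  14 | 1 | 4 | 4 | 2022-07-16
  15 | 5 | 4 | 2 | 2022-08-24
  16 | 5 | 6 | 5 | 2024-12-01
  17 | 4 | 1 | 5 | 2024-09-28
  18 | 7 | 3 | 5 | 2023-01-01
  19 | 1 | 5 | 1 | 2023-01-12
SELECT p.name, COUNT(*) AS n FROM orders c JOIN customers p ON c.customer_id = p.id GROUP BY p.id, p.name ORDER BY n ASC

Execution result:
name | n
Quinn Davis | 1
Eve Johnson | 2
Tina Williams | 2
Frank Johnson | 3
David Miller | 3
Kate Wilson | 4
Carol Garcia | 4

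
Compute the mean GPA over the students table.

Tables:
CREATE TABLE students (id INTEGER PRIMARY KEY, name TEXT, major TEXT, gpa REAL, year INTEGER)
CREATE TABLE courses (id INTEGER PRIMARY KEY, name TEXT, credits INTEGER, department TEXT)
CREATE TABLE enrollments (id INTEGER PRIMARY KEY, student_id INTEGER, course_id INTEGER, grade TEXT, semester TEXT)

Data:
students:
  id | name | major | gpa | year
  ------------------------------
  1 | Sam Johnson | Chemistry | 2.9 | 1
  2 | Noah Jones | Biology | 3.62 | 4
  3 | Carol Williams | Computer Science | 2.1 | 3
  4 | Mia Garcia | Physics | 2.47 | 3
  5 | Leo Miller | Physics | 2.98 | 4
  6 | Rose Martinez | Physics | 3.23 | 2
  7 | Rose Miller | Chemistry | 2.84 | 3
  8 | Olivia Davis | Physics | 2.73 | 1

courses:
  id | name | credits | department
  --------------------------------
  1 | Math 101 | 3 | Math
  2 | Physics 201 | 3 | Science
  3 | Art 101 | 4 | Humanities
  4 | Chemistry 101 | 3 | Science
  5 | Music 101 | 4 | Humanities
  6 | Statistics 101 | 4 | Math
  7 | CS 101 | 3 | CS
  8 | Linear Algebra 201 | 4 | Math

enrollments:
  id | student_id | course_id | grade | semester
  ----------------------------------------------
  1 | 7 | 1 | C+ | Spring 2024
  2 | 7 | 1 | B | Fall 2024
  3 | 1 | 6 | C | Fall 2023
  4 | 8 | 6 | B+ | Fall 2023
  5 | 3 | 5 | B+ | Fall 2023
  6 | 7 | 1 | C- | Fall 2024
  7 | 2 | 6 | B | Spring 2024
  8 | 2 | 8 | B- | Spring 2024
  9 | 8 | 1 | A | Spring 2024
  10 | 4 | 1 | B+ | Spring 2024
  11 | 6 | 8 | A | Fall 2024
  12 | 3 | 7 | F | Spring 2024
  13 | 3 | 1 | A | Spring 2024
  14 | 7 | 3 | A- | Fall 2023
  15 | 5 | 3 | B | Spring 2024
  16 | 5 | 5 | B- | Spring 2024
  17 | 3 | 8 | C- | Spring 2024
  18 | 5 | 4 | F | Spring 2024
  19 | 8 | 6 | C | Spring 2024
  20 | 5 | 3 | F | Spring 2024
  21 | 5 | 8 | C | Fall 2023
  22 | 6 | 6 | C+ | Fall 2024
SELECT AVG(gpa) FROM students

Execution result:
2.86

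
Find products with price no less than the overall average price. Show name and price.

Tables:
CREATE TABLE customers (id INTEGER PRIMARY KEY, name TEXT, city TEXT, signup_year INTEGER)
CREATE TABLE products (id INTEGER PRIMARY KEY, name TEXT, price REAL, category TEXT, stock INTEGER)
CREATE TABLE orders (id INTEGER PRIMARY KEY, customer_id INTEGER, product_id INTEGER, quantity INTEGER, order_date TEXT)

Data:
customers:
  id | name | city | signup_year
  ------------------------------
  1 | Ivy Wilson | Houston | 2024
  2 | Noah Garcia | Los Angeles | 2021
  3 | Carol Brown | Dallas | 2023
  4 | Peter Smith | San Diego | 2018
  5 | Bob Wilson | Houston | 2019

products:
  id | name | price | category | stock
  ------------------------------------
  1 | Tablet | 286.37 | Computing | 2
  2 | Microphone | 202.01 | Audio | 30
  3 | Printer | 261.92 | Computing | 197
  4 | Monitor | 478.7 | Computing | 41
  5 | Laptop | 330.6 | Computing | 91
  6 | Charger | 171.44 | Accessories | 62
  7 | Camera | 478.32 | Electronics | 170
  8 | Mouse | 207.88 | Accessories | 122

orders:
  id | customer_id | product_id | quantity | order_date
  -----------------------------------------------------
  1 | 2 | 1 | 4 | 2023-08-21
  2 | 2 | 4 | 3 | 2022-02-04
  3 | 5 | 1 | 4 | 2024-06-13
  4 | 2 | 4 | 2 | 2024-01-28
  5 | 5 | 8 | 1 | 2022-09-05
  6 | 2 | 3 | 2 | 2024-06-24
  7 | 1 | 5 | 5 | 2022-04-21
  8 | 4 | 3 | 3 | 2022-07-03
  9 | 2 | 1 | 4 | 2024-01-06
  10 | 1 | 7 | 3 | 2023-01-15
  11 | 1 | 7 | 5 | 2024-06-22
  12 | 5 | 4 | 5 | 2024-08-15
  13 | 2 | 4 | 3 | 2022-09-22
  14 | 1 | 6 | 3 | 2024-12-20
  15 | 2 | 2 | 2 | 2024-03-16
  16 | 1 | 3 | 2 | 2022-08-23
SELECT name, price FROM products WHERE price >= (SELECT AVG(price) FROM products)

Execution result:
name | price
Monitor | 478.70
Laptop | 330.60
Camera | 478.32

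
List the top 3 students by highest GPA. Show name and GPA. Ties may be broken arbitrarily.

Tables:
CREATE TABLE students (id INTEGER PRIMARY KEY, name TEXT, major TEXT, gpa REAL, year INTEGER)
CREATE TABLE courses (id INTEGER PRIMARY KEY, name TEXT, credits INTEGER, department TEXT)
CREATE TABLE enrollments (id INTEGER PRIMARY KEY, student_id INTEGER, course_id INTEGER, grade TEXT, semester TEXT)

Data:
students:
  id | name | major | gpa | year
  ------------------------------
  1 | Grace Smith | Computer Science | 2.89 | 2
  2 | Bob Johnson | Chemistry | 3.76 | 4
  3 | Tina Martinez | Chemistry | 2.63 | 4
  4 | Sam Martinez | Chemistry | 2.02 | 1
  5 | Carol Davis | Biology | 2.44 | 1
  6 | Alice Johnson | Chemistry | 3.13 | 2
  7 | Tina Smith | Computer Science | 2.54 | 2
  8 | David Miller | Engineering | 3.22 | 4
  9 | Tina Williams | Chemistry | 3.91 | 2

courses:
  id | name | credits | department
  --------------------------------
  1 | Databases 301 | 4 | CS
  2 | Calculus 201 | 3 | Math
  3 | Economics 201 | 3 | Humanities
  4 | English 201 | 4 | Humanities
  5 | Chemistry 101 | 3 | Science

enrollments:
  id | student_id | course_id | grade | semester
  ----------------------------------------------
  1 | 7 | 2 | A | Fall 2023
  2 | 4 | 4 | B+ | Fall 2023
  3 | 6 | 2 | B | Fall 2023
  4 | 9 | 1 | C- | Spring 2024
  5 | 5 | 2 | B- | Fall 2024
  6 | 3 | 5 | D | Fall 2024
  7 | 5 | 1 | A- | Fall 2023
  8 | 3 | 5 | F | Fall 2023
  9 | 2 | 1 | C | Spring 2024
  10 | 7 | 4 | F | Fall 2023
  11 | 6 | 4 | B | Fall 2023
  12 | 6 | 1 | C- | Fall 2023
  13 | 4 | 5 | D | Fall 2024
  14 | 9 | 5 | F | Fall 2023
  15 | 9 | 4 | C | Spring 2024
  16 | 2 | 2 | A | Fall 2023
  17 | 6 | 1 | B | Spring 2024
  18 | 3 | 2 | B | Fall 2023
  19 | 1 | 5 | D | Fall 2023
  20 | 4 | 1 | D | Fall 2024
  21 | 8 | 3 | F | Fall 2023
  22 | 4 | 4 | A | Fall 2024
SELECT name, gpa FROM students ORDER BY gpa DESC LIMIT 3

Execution result:
name | gpa
Tina Williams | 3.91
Bob Johnson | 3.76
David Miller | 3.22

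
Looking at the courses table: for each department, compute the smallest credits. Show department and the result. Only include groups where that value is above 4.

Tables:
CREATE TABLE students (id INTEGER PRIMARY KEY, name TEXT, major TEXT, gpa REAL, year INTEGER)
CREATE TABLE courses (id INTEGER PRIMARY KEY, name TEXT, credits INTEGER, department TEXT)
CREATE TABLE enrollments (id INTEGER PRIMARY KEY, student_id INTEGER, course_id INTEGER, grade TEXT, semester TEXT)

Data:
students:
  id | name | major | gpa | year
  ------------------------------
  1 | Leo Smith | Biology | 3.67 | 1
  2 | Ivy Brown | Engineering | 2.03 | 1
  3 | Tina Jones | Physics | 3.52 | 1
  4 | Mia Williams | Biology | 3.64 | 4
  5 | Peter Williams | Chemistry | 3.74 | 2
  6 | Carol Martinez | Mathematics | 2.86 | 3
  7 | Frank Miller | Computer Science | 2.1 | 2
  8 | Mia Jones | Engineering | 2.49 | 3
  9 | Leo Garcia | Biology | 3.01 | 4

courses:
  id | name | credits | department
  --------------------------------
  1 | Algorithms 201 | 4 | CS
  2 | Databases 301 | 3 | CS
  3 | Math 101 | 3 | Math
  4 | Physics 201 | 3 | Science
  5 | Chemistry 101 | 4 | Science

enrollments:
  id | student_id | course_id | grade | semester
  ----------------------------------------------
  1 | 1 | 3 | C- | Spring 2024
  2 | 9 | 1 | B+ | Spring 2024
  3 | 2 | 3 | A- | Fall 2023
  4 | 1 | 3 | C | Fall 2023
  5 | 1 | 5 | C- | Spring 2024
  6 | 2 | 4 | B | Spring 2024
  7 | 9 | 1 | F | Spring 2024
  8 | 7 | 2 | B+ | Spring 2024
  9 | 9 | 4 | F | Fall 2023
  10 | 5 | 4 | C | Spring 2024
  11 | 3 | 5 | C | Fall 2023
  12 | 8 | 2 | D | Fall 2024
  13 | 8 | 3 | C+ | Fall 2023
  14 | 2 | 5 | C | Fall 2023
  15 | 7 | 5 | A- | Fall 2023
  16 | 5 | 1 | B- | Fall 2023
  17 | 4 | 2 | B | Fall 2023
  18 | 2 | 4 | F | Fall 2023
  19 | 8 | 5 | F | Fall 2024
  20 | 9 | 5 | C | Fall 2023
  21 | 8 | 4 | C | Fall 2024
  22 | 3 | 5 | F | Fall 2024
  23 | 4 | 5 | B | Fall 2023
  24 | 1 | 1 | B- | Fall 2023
SELECT department, MIN(credits) AS min_credits FROM courses GROUP BY department HAVING MIN(credits) > 4

Execution result:
(no rows)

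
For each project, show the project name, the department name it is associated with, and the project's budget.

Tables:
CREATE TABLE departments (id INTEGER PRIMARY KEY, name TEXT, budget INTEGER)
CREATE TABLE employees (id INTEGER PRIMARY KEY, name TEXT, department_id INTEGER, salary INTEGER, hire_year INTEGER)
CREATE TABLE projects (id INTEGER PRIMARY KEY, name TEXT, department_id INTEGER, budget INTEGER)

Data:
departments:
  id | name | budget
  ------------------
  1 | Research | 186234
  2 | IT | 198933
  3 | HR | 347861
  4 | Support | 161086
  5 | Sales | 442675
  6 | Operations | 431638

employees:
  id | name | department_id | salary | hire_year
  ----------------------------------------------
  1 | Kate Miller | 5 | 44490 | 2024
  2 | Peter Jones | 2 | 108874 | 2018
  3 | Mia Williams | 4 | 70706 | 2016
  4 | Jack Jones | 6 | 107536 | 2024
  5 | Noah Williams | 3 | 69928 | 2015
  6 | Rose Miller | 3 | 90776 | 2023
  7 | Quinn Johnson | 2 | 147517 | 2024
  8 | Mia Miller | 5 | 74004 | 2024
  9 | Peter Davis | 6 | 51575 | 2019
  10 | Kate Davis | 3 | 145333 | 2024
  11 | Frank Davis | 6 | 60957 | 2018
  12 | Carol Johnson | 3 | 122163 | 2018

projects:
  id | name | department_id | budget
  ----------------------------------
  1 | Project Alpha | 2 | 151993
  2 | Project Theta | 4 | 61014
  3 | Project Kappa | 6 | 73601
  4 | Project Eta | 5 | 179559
SELECT c.name, p.name AS department, c.budget FROM projects c JOIN departments p ON c.department_id = p.id

Execution result:
name | department | budget
Project Alpha | IT | 151993
Project Theta | Support | 61014
Project Kappa | Operations | 73601
Project Eta | Sales | 179559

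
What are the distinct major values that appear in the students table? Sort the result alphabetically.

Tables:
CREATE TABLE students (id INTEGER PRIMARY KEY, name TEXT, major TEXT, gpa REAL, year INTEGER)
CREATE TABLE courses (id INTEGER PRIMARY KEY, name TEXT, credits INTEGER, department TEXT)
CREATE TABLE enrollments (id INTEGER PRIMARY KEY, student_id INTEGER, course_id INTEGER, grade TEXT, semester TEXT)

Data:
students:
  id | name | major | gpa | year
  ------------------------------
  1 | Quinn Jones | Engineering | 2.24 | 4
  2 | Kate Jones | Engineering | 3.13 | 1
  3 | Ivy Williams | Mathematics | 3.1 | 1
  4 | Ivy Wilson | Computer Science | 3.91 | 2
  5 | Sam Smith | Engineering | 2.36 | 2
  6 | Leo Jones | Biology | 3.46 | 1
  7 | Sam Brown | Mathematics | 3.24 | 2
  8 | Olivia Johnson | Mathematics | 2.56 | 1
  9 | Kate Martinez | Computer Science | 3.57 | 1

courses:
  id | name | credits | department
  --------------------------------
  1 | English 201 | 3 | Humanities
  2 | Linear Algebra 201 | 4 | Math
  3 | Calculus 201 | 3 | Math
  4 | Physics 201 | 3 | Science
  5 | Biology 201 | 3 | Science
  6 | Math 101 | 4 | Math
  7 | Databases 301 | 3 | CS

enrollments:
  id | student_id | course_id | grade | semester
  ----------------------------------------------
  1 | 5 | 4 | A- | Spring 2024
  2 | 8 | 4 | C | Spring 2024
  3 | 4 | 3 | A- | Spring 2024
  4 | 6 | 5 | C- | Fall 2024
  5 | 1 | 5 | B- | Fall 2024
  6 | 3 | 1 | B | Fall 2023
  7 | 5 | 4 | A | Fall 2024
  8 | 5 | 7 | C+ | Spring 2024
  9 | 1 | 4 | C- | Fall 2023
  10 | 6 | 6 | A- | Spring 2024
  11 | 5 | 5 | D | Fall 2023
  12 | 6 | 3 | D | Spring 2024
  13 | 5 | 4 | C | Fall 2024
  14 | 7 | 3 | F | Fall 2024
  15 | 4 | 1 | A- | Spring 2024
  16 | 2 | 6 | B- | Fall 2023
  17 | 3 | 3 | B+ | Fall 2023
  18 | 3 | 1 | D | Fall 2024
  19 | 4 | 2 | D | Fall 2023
SELECT DISTINCT major FROM students ORDER BY major

Execution result:
major
Biology
Computer Science
Engineering
Mathematics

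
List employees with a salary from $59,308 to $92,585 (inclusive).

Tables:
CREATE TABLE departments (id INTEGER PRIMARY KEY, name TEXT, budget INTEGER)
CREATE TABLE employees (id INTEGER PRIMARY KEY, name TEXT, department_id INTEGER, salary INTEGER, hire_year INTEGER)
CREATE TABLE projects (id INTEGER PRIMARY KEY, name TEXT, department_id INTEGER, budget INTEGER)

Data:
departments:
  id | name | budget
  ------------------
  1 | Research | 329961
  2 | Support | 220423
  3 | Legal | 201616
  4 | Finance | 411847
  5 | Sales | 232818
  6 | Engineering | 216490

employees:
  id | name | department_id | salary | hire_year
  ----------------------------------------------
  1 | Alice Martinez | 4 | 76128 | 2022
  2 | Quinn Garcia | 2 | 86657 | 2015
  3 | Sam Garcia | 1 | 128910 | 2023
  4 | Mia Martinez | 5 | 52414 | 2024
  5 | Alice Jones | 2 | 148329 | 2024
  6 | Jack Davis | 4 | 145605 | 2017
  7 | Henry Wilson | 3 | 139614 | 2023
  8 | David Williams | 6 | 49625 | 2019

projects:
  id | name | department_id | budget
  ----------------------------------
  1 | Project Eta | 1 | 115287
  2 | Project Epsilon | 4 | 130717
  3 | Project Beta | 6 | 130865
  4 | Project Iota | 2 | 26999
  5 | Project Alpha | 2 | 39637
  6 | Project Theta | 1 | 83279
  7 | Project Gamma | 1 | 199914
SELECT name, salary FROM employees WHERE salary BETWEEN 59308 AND 92585

Execution result:
name | salary
Alice Martinez | 76128
Quinn Garcia | 86657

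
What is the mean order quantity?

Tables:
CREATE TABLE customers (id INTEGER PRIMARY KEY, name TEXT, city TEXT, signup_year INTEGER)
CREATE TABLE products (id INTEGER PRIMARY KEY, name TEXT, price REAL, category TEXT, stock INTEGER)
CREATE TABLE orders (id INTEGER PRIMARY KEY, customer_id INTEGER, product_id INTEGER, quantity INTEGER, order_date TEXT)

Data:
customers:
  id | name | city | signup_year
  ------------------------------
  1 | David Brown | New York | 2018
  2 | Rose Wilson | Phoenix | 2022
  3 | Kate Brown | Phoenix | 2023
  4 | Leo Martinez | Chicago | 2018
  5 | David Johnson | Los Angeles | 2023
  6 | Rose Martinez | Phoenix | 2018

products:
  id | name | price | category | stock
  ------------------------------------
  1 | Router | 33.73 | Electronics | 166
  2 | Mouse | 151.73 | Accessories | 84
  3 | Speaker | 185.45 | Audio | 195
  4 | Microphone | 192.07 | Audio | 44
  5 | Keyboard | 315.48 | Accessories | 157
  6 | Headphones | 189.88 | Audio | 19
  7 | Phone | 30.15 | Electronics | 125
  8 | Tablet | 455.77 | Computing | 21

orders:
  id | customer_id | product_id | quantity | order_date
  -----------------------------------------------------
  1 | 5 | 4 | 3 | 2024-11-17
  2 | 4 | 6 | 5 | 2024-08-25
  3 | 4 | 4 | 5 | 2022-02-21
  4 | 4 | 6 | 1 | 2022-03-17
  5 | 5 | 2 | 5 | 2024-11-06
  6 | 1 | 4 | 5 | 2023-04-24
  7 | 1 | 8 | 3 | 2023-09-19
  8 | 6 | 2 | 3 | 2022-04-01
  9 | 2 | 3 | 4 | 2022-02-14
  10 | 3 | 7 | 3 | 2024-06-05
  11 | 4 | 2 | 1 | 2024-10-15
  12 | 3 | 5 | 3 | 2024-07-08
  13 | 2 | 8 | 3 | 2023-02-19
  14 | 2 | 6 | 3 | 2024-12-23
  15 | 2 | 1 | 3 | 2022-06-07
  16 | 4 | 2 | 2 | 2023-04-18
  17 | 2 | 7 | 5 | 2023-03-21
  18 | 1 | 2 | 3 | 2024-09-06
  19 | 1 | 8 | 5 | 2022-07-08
SELECT AVG(quantity) FROM orders

Execution result:
3.42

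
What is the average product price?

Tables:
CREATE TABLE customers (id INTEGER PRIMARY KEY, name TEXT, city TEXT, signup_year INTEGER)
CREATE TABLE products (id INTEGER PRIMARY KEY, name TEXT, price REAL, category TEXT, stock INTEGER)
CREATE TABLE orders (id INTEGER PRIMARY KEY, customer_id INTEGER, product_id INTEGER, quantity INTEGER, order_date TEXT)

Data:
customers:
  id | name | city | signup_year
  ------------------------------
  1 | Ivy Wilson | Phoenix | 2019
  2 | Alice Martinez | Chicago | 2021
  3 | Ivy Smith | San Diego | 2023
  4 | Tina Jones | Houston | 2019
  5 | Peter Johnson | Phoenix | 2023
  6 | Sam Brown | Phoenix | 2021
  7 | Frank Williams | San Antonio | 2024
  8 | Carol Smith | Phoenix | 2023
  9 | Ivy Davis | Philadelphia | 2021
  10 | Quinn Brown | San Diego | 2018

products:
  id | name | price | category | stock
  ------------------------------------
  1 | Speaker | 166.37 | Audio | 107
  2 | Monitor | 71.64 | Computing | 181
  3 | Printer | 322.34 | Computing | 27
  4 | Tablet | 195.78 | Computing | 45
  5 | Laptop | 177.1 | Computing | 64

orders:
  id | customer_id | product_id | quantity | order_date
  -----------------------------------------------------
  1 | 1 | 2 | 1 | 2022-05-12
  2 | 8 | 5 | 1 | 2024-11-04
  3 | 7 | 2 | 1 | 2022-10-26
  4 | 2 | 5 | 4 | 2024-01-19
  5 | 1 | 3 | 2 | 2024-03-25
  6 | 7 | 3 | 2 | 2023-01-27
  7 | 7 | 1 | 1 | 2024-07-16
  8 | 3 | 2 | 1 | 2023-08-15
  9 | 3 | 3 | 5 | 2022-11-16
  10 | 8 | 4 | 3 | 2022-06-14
SELECT AVG(price) FROM products

Execution result:
186.65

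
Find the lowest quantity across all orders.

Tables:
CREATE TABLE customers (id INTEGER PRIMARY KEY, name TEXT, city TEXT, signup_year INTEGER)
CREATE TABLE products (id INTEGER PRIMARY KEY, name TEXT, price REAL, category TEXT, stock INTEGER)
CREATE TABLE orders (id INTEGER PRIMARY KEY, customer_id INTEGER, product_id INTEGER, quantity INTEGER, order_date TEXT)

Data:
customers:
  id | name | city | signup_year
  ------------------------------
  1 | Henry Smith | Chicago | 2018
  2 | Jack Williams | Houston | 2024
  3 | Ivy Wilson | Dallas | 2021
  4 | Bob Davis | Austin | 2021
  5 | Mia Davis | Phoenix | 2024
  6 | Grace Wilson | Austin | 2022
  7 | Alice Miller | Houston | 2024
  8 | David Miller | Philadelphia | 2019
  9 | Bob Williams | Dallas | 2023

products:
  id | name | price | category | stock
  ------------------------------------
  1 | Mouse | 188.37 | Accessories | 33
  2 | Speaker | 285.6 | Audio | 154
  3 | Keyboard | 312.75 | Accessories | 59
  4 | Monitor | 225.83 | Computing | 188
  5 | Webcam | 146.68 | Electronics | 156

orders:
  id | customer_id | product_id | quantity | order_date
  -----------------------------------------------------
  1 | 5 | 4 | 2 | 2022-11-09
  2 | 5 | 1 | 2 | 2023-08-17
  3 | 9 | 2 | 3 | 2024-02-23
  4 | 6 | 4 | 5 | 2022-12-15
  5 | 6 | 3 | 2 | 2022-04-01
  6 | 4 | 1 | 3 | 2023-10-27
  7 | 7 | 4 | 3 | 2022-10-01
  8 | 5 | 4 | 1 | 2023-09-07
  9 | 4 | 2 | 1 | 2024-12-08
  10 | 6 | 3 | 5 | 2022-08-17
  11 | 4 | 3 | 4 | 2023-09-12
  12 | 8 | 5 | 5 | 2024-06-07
SELECT MIN(quantity) FROM orders

Execution result:
1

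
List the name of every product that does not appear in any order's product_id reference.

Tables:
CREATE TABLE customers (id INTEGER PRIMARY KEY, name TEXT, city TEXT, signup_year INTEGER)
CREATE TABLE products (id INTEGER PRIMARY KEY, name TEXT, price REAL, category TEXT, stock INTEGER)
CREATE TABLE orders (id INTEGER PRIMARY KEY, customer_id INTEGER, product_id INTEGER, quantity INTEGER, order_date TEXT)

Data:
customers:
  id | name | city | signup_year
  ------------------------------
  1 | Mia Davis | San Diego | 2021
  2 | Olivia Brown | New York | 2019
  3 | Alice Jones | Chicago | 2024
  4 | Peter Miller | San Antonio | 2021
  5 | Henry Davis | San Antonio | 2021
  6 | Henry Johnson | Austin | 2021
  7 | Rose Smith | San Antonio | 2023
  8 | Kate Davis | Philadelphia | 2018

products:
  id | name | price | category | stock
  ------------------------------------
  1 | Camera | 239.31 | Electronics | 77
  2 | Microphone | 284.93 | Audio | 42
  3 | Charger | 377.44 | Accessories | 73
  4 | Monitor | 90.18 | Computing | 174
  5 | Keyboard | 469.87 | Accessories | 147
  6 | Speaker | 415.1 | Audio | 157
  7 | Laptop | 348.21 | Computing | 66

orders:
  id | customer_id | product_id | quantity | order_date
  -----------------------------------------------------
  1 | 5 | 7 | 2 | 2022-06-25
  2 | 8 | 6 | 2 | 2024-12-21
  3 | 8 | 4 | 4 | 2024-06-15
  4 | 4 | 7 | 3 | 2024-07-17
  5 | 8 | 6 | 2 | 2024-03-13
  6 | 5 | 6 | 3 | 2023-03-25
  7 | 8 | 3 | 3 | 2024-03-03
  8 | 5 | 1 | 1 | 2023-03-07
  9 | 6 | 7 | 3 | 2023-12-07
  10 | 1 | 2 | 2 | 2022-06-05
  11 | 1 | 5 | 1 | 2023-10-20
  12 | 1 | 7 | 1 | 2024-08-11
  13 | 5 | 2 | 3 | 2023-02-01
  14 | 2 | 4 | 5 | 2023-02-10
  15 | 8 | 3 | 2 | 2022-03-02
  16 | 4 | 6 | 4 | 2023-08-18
SELECT p.name FROM products p LEFT JOIN orders c ON c.product_id = p.id WHERE c.id IS NULL

Execution result:
(no rows)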